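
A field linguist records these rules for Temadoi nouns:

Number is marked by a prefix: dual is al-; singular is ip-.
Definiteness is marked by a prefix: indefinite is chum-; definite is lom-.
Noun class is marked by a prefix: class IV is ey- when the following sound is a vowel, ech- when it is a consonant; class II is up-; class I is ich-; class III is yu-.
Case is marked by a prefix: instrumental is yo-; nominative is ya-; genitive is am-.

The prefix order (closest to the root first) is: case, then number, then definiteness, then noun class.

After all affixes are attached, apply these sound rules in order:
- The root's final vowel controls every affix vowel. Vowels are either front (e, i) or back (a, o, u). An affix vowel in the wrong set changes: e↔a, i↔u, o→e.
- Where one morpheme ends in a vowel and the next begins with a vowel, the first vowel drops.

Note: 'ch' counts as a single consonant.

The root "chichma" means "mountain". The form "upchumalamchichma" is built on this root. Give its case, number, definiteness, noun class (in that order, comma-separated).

Segment: up-chum-al-am-chichma.
case: am- → genitive.
number: al- → dual.
definiteness: chum- → indefinite.
noun class: up- → class II.

genitive, dual, indefinite, class II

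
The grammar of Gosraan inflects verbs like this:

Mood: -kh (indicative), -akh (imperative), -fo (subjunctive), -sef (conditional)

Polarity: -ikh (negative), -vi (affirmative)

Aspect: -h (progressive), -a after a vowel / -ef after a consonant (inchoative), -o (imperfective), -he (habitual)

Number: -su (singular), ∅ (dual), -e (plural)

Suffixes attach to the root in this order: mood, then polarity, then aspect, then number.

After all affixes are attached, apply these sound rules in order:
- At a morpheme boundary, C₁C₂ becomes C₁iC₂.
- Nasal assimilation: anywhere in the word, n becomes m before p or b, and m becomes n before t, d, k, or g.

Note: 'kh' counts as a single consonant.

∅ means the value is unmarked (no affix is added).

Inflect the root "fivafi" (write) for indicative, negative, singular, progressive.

Attach mood indicative -kh → fivafikh.
Attach polarity negative -ikh → fivafikhikh.
Attach aspect progressive -h → fivafikhikhh.
Attach number singular -su → fivafikhikhhsu.
Apply epenthesis: fivafikhikhhsu → fivafikhikhihisu.
Nasal assimilation: no change.

fivafikhikhihisu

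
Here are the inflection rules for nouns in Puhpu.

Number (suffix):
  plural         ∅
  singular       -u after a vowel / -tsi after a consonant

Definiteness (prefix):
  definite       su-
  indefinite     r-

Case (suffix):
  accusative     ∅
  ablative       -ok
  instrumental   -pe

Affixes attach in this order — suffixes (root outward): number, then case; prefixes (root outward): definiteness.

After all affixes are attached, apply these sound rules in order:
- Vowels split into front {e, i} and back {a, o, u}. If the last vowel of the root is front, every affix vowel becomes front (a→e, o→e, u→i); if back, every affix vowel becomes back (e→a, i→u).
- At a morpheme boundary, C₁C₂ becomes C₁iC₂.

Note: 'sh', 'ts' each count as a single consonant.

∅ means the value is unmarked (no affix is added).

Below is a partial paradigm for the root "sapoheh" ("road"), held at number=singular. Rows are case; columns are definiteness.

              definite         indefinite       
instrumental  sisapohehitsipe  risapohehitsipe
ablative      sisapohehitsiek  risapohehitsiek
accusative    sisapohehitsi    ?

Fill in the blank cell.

Attach number singular -tsi (after consonant 'h') → sapohehtsi.
case = accusative: zero marking, form stays sapohehtsi.
Attach definiteness indefinite r- → rsapohehtsi.
Vowel harmony: no change.
Apply epenthesis: rsapohehtsi → risapohehitsi.

risapohehitsi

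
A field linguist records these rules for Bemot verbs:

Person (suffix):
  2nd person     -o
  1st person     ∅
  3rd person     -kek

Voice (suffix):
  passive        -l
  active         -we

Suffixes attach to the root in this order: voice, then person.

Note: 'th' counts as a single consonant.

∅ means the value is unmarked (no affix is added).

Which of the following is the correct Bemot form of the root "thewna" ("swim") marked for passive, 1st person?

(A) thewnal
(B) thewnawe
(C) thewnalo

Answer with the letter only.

A

Attach voice passive -l → thewnal.
person = 1st person: zero marking, form stays thewnal.
So the correct form is thewnal, option (A).
(B) thewnawe is wrong: it uses active instead of passive for voice.
(C) thewnalo is wrong: it uses 2nd person instead of 1st person for person.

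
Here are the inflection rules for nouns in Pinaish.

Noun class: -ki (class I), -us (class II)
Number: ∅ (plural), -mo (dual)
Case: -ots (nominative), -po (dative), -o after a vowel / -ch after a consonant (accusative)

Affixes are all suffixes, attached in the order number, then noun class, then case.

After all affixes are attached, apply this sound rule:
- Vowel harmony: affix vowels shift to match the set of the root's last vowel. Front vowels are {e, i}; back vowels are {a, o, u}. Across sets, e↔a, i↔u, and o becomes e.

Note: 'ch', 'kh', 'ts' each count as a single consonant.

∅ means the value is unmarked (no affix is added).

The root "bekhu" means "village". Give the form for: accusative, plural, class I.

bekhukuo

number = plural: zero marking, form stays bekhu.
Attach noun class class I -ki → bekhuki.
Attach case accusative -o (after vowel 'i') → bekhukio.
Apply vowel harmony: bekhukio → bekhukuo.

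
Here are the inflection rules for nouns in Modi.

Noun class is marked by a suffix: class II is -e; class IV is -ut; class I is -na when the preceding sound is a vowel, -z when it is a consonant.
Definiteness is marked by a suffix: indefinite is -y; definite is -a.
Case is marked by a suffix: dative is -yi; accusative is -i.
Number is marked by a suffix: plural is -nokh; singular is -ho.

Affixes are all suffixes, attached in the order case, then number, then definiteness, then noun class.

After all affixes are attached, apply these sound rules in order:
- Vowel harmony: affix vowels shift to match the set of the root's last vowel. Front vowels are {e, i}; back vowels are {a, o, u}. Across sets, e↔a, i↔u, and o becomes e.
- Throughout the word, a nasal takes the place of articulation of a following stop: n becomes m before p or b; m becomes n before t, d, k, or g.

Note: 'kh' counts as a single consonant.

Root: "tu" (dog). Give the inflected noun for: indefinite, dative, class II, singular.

Attach case dative -yi → tuyi.
Attach number singular -ho → tuyiho.
Attach definiteness indefinite -y → tuyihoy.
Attach noun class class II -e → tuyihoye.
Apply vowel harmony: tuyihoye → tuyuhoya.
Nasal assimilation: no change.

tuyuhoya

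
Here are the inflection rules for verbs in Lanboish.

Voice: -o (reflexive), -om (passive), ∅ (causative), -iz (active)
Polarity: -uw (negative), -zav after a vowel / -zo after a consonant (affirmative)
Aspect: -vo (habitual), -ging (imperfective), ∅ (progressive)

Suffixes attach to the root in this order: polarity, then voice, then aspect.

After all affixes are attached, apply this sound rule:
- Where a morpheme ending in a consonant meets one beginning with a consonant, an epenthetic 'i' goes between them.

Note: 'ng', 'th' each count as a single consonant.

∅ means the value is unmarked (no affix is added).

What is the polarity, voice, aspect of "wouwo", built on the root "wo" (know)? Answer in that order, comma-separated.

negative, reflexive, progressive

Segment: wo-uw-o.
polarity: -uw → negative.
voice: -o → reflexive.
aspect: ∅ → progressive.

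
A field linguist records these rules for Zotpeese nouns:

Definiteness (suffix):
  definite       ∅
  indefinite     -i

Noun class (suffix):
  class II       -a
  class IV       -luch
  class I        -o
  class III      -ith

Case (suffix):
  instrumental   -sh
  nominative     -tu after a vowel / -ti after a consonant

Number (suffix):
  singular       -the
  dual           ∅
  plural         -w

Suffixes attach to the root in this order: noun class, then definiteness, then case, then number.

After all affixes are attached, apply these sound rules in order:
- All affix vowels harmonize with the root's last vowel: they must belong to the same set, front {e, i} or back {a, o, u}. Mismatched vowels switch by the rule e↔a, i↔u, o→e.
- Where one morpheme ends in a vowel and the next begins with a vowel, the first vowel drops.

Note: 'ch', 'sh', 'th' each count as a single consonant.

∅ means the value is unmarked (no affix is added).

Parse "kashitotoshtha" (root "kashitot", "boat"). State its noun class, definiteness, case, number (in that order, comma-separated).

class I, definite, instrumental, singular

Segment: kashitot-o-sh-the.
noun class: -o → class I.
definiteness: ∅ → definite.
case: -sh → instrumental.
number: -the → singular.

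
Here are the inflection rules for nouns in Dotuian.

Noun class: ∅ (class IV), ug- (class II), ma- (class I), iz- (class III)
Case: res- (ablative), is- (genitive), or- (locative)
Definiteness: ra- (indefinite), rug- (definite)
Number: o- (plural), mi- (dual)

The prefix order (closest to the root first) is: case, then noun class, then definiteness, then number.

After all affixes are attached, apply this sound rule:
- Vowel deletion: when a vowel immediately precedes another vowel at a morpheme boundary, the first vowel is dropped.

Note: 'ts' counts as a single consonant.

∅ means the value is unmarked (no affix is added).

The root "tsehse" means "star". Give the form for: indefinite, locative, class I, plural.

oramortsehse

Attach case locative or- → ortsehse.
Attach noun class class I ma- → maortsehse.
Attach definiteness indefinite ra- → ramaortsehse.
Attach number plural o- → oramaortsehse.
Apply vowel deletion: oramaortsehse → oramortsehse.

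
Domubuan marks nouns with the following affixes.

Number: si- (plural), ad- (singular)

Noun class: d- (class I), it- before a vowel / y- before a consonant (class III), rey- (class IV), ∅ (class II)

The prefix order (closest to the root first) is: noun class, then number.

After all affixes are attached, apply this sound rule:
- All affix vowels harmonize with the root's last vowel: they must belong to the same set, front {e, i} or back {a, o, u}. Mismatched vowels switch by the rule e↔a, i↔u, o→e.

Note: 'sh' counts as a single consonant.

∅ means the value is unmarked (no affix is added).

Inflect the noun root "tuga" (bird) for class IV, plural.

suraytuga

Attach noun class class IV rey- → reytuga.
Attach number plural si- → sireytuga.
Apply vowel harmony: sireytuga → suraytuga.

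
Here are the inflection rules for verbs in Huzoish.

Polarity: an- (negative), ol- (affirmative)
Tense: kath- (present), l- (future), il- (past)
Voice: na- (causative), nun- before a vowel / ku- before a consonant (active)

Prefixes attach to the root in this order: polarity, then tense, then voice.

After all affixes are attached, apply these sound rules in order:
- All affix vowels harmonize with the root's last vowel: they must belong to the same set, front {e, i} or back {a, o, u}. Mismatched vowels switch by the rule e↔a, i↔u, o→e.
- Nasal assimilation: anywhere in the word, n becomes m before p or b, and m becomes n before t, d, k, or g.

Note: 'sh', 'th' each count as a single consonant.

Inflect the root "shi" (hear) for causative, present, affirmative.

Attach polarity affirmative ol- → olshi.
Attach tense present kath- → katholshi.
Attach voice causative na- → nakatholshi.
Apply vowel harmony: nakatholshi → nekethelshi.
Nasal assimilation: no change.

nekethelshi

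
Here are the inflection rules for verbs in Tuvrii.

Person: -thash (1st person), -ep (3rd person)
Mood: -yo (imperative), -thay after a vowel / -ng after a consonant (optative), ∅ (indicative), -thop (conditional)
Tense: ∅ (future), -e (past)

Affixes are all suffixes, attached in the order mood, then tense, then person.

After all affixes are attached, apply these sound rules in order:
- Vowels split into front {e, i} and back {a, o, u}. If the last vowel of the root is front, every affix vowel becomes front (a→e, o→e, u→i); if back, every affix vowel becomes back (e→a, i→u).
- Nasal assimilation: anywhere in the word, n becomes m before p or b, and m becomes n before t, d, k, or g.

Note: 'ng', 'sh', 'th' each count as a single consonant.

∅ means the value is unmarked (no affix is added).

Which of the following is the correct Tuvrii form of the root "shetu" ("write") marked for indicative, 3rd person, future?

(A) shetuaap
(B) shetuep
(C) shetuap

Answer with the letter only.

mood = indicative: zero marking, form stays shetu.
tense = future: zero marking, form stays shetu.
Attach person 3rd person -ep → shetuep.
Apply vowel harmony: shetuep → shetuap.
Nasal assimilation: no change.
So the correct form is shetuap, option (C).
(A) shetuaap is wrong: it uses past instead of future for tense.
(B) shetuep is wrong: it fails to apply the sound rule(s).

C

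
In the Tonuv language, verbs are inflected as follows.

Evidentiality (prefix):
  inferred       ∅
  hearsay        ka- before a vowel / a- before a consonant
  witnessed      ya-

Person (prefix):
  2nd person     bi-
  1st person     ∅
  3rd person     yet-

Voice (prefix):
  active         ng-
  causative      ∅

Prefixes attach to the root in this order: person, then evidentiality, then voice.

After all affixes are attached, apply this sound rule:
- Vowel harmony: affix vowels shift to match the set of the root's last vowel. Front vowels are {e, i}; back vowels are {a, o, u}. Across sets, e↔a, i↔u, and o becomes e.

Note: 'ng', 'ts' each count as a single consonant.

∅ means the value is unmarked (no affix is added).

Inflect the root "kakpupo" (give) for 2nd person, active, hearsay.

Attach person 2nd person bi- → bikakpupo.
Attach evidentiality hearsay a- (before consonant 'b') → abikakpupo.
Attach voice active ng- → ngabikakpupo.
Apply vowel harmony: ngabikakpupo → ngabukakpupo.

ngabukakpupo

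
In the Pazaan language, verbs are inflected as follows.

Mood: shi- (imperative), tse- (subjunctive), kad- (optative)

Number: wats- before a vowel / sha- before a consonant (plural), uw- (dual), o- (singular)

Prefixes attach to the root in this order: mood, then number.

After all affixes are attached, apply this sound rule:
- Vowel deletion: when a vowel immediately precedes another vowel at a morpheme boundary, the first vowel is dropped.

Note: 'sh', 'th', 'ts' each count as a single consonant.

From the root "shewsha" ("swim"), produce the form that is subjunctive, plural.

shatseshewsha

Attach mood subjunctive tse- → tseshewsha.
Attach number plural sha- (before consonant 'ts') → shatseshewsha.
Vowel deletion: no change.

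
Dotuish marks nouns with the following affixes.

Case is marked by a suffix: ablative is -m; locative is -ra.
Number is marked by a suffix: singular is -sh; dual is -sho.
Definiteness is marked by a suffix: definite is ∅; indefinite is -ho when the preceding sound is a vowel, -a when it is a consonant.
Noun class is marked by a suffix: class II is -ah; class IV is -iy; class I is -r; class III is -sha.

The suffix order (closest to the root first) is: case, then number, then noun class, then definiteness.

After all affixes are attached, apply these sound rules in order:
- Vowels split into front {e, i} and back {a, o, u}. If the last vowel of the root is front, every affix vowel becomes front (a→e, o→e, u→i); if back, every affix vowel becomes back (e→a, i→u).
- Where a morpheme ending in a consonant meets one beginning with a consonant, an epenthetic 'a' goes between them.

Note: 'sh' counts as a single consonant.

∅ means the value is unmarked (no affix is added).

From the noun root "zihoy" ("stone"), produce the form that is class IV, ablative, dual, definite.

Attach case ablative -m → zihoym.
Attach number dual -sho → zihoymsho.
Attach noun class class IV -iy → zihoymshoiy.
definiteness = definite: zero marking, form stays zihoymshoiy.
Apply vowel harmony: zihoymshoiy → zihoymshouy.
Apply epenthesis: zihoymshouy → zihoyamashouy.

zihoyamashouy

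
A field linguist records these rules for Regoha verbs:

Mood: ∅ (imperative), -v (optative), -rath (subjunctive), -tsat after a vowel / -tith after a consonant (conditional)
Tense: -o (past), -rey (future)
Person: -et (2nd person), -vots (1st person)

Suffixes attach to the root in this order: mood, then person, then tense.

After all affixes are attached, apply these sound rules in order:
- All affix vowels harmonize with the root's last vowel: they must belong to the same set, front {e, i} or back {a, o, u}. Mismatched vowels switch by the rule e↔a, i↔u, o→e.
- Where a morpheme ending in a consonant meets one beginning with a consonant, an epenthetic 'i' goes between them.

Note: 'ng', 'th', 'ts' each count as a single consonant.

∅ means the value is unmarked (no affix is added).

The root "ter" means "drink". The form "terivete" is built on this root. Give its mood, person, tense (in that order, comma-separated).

Segment: ter-v-et-o.
mood: -v → optative.
person: -et → 2nd person.
tense: -o → past.

optative, 2nd person, past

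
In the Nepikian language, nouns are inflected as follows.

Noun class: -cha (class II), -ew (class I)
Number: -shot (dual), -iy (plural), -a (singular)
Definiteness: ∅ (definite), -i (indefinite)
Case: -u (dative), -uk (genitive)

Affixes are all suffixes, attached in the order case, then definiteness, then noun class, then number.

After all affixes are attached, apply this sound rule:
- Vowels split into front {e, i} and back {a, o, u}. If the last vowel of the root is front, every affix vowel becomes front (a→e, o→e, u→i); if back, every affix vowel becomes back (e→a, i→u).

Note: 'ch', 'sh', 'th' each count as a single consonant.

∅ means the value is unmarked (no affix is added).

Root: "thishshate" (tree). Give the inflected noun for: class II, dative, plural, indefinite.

Attach case dative -u → thishshateu.
Attach definiteness indefinite -i → thishshateui.
Attach noun class class II -cha → thishshateuicha.
Attach number plural -iy → thishshateuichaiy.
Apply vowel harmony: thishshateuichaiy → thishshateiicheiy.

thishshateiicheiy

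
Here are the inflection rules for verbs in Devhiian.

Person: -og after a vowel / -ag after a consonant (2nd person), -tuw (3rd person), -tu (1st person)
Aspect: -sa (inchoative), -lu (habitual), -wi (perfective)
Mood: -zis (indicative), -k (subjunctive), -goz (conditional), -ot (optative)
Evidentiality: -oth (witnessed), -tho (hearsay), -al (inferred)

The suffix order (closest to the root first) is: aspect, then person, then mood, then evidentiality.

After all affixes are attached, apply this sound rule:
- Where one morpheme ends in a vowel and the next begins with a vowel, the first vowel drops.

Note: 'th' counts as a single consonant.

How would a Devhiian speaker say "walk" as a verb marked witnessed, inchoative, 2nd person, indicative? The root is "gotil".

gotilsogzisoth

Attach aspect inchoative -sa → gotilsa.
Attach person 2nd person -og (after vowel 'a') → gotilsaog.
Attach mood indicative -zis → gotilsaogzis.
Attach evidentiality witnessed -oth → gotilsaogzisoth.
Apply vowel deletion: gotilsaogzisoth → gotilsogzisoth.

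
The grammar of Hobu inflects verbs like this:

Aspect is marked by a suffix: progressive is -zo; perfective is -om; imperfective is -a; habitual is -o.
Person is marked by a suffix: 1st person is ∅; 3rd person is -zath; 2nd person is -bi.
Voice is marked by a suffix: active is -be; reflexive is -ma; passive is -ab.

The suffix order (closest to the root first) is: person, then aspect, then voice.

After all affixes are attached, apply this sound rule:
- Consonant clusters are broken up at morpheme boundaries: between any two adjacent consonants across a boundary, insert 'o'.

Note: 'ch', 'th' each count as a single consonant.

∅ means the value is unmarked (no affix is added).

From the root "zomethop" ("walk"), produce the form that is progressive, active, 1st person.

person = 1st person: zero marking, form stays zomethop.
Attach aspect progressive -zo → zomethopzo.
Attach voice active -be → zomethopzobe.
Apply epenthesis: zomethopzobe → zomethopozobe.

zomethopozobe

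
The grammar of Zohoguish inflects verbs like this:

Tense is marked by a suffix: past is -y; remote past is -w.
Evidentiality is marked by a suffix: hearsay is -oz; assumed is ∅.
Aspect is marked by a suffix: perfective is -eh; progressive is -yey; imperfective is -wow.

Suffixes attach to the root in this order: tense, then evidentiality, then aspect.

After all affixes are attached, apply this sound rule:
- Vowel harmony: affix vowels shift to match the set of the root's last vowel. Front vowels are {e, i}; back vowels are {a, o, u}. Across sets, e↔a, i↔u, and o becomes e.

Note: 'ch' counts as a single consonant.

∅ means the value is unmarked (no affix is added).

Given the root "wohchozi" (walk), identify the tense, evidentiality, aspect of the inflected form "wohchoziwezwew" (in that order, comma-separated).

Segment: wohchozi-w-oz-wow.
tense: -w → remote past.
evidentiality: -oz → hearsay.
aspect: -wow → imperfective.

remote past, hearsay, imperfective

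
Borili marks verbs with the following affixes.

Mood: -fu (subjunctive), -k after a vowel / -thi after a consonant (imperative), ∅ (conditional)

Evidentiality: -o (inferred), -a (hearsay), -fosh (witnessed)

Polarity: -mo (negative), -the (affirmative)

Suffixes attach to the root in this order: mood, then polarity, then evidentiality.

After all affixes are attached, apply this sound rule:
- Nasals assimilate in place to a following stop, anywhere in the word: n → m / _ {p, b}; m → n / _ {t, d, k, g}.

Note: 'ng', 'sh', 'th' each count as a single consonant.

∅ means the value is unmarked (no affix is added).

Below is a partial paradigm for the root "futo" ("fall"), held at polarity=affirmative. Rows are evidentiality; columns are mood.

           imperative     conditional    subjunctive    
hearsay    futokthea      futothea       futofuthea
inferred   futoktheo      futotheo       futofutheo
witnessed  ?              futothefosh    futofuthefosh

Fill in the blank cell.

futokthefosh

Attach mood imperative -k (after vowel 'o') → futok.
Attach polarity affirmative -the → futokthe.
Attach evidentiality witnessed -fosh → futokthefosh.
Nasal assimilation: no change.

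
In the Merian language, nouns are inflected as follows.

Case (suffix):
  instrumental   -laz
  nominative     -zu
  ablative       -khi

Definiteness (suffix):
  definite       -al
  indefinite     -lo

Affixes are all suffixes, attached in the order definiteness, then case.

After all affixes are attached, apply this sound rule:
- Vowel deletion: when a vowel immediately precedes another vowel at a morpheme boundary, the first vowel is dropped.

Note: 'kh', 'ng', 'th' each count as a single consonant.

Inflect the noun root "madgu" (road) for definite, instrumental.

madgallaz

Attach definiteness definite -al → madgual.
Attach case instrumental -laz → madguallaz.
Apply vowel deletion: madguallaz → madgallaz.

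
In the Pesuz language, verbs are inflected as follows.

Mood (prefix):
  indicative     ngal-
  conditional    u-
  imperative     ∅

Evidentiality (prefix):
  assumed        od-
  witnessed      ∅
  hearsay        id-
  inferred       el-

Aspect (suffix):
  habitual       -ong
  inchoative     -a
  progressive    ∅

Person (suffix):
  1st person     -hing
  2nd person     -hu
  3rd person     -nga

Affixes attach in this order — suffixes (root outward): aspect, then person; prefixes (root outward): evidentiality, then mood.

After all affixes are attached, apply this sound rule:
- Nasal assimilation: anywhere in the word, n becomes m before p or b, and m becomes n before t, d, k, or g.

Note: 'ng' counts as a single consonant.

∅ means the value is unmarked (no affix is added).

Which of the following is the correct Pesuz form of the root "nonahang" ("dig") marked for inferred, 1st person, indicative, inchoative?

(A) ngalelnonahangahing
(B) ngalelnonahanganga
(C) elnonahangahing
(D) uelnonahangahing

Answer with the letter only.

Attach evidentiality inferred el- → elnonahang.
Attach mood indicative ngal- → ngalelnonahang.
Attach aspect inchoative -a → ngalelnonahanga.
Attach person 1st person -hing → ngalelnonahangahing.
Nasal assimilation: no change.
So the correct form is ngalelnonahangahing, option (A).
(B) ngalelnonahanganga is wrong: it uses 3rd person instead of 1st person for person.
(C) elnonahangahing is wrong: it uses imperative instead of indicative for mood.
(D) uelnonahangahing is wrong: it uses conditional instead of indicative for mood.

A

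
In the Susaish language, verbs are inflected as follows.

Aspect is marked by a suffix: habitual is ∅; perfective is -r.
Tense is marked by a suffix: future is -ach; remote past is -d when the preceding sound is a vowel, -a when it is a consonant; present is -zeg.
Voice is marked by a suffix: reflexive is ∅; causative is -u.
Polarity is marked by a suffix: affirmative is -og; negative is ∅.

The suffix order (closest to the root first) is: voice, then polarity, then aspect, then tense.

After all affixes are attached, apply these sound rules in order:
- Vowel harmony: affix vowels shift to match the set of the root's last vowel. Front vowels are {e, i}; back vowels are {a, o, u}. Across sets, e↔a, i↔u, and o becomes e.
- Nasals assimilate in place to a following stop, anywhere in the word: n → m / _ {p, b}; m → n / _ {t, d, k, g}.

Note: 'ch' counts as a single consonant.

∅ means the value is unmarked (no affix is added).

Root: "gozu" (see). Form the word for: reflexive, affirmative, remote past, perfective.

voice = reflexive: zero marking, form stays gozu.
Attach polarity affirmative -og → gozuog.
Attach aspect perfective -r → gozuogr.
Attach tense remote past -a (after consonant 'r') → gozuogra.
Vowel harmony: no change.
Nasal assimilation: no change.

gozuogra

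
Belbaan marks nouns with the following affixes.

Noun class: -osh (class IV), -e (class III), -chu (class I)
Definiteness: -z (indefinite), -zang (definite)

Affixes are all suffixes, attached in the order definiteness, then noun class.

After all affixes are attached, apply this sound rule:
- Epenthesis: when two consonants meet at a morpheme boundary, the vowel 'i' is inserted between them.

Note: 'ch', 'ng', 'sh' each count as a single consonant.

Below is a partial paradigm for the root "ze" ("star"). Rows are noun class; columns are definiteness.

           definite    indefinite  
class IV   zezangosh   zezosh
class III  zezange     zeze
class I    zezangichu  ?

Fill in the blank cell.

zezichu

Attach definiteness indefinite -z → zez.
Attach noun class class I -chu → zezchu.
Apply epenthesis: zezchu → zezichu.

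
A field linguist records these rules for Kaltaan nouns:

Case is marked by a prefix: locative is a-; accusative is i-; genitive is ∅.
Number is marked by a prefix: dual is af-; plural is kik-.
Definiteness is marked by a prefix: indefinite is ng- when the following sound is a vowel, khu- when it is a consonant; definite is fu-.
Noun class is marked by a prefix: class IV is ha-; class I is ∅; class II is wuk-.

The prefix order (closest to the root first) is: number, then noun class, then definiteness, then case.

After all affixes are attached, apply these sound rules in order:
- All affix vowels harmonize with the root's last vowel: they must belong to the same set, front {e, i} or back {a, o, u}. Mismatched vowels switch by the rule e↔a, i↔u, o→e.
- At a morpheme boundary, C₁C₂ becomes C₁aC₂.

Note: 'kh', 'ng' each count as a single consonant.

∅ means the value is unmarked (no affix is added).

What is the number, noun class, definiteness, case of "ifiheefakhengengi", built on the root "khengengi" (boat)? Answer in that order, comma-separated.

dual, class IV, definite, accusative

Segment: i-fu-ha-af-khengengi.
number: af- → dual.
noun class: ha- → class IV.
definiteness: fu- → definite.
case: i- → accusative.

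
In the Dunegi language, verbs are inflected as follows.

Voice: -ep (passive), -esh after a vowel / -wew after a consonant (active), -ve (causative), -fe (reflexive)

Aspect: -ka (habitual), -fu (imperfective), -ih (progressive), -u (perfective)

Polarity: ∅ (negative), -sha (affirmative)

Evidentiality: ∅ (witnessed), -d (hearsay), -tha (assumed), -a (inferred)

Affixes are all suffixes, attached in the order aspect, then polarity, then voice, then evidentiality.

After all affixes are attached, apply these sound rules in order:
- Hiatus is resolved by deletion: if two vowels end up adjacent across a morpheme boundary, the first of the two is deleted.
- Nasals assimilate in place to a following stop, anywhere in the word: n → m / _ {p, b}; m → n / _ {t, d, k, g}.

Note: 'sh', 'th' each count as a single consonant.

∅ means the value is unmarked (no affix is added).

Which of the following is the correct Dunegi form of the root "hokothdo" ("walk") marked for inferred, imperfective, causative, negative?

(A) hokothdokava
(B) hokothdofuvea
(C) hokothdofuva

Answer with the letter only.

C

Attach aspect imperfective -fu → hokothdofu.
polarity = negative: zero marking, form stays hokothdofu.
Attach voice causative -ve → hokothdofuve.
Attach evidentiality inferred -a → hokothdofuvea.
Apply vowel deletion: hokothdofuvea → hokothdofuva.
Nasal assimilation: no change.
So the correct form is hokothdofuva, option (C).
(B) hokothdofuvea is wrong: it fails to apply the sound rule(s).
(A) hokothdokava is wrong: it uses habitual instead of imperfective for aspect.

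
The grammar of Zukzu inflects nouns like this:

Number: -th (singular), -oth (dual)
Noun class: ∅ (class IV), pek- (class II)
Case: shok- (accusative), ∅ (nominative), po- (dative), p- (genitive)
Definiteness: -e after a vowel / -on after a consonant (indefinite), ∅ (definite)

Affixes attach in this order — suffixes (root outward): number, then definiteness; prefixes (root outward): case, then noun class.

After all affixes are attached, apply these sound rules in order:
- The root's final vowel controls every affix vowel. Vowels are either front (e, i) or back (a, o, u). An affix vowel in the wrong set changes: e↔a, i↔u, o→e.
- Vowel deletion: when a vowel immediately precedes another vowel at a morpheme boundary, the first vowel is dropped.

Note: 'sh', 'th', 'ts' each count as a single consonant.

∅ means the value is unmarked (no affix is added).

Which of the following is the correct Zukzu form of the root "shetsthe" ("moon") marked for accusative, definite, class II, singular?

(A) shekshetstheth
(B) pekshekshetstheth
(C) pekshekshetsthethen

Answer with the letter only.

B

Attach number singular -th → shetstheth.
definiteness = definite: zero marking, form stays shetstheth.
Attach case accusative shok- → shokshetstheth.
Attach noun class class II pek- → pekshokshetstheth.
Apply vowel harmony: pekshokshetstheth → pekshekshetstheth.
Vowel deletion: no change.
So the correct form is pekshekshetstheth, option (B).
(C) pekshekshetsthethen is wrong: it uses indefinite instead of definite for definiteness.
(A) shekshetstheth is wrong: it uses class IV instead of class II for noun class.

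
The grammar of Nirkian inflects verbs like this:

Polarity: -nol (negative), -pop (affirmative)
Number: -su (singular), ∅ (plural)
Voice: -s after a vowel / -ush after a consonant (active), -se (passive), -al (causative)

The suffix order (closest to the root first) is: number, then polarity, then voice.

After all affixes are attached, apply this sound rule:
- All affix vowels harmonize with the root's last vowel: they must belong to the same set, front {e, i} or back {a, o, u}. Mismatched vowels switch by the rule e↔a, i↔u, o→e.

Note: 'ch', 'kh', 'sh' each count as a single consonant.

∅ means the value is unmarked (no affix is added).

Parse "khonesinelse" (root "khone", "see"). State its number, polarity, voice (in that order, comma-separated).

Segment: khone-su-nol-se.
number: -su → singular.
polarity: -nol → negative.
voice: -se → passive.

singular, negative, passive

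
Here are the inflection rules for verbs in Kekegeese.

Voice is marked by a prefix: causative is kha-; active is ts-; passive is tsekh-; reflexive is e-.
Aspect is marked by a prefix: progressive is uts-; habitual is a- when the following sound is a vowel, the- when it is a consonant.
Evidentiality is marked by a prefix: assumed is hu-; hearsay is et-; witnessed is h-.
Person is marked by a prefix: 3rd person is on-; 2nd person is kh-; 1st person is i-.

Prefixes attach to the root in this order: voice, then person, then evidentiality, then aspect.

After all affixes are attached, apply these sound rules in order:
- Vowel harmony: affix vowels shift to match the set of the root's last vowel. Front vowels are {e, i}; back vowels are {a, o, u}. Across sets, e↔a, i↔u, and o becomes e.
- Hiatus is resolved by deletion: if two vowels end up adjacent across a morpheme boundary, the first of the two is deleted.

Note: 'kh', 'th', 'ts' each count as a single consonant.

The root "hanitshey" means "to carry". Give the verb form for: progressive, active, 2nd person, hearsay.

Attach voice active ts- → tshanitshey.
Attach person 2nd person kh- → khtshanitshey.
Attach evidentiality hearsay et- → etkhtshanitshey.
Attach aspect progressive uts- → utsetkhtshanitshey.
Apply vowel harmony: utsetkhtshanitshey → itsetkhtshanitshey.
Vowel deletion: no change.

itsetkhtshanitshey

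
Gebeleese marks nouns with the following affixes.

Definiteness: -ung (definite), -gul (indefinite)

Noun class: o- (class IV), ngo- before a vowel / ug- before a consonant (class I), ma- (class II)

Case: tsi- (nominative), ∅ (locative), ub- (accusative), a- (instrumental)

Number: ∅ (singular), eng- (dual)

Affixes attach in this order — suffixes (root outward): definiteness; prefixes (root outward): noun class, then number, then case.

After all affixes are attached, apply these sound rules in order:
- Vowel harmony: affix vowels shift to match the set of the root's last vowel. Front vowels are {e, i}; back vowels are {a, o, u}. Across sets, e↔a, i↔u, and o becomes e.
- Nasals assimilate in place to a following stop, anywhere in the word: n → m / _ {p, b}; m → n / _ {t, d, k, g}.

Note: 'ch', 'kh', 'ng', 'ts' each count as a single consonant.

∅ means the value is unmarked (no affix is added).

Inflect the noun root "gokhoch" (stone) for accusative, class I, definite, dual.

ubanguggokhochung

Attach noun class class I ug- (before consonant 'g') → uggokhoch.
Attach number dual eng- → enguggokhoch.
Attach case accusative ub- → ubenguggokhoch.
Attach definiteness definite -ung → ubenguggokhochung.
Apply vowel harmony: ubenguggokhochung → ubanguggokhochung.
Nasal assimilation: no change.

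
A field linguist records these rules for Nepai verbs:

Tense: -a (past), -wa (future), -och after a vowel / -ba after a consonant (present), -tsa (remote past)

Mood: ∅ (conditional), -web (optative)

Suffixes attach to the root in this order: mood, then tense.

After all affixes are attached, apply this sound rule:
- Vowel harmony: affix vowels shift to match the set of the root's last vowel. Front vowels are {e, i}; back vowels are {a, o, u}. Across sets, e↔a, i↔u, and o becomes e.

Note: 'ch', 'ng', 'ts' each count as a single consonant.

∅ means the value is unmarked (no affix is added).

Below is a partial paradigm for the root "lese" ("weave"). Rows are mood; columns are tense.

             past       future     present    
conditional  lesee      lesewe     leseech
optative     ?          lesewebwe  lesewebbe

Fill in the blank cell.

Attach mood optative -web → leseweb.
Attach tense past -a → leseweba.
Apply vowel harmony: leseweba → lesewebe.

lesewebe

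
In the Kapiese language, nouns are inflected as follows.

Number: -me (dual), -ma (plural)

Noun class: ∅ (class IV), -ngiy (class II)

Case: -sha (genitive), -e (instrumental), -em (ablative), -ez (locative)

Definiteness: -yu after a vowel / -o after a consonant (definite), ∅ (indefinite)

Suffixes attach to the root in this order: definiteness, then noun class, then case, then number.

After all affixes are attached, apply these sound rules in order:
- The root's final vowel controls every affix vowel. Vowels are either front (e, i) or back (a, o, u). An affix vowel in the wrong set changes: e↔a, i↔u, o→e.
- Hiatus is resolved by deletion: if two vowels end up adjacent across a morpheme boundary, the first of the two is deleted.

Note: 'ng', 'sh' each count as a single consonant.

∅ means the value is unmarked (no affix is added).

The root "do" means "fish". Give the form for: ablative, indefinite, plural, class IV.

damma

definiteness = indefinite: zero marking, form stays do.
noun class = class IV: zero marking, form stays do.
Attach case ablative -em → doem.
Attach number plural -ma → doemma.
Apply vowel harmony: doemma → doamma.
Apply vowel deletion: doamma → damma.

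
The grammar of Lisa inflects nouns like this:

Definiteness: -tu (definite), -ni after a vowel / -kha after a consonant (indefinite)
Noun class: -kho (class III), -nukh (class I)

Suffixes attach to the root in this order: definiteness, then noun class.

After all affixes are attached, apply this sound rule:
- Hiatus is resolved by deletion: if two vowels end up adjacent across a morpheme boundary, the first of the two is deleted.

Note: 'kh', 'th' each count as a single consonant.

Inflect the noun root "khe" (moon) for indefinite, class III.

Attach definiteness indefinite -ni (after vowel 'e') → kheni.
Attach noun class class III -kho → khenikho.
Vowel deletion: no change.

khenikho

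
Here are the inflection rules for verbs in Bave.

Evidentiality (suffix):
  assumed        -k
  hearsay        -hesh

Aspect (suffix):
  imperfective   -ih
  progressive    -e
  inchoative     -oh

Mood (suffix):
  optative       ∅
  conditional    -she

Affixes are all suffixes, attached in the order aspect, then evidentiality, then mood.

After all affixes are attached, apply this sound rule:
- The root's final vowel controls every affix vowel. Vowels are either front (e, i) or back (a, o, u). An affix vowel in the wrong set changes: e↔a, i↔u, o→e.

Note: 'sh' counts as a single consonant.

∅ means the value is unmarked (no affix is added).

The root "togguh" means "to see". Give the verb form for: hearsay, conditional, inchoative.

togguhohhashsha

Attach aspect inchoative -oh → togguhoh.
Attach evidentiality hearsay -hesh → togguhohhesh.
Attach mood conditional -she → togguhohheshshe.
Apply vowel harmony: togguhohheshshe → togguhohhashsha.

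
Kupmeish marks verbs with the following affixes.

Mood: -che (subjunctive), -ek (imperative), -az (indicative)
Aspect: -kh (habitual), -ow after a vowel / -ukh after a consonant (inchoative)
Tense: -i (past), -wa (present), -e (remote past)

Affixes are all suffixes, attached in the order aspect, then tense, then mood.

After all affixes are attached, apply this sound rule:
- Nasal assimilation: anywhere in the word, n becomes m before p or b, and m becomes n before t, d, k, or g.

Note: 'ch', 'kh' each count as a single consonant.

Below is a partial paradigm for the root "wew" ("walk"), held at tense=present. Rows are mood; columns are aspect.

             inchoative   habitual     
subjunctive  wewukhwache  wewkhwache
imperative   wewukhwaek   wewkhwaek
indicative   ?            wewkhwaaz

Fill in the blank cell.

wewukhwaaz

Attach aspect inchoative -ukh (after consonant 'w') → wewukh.
Attach tense present -wa → wewukhwa.
Attach mood indicative -az → wewukhwaaz.
Nasal assimilation: no change.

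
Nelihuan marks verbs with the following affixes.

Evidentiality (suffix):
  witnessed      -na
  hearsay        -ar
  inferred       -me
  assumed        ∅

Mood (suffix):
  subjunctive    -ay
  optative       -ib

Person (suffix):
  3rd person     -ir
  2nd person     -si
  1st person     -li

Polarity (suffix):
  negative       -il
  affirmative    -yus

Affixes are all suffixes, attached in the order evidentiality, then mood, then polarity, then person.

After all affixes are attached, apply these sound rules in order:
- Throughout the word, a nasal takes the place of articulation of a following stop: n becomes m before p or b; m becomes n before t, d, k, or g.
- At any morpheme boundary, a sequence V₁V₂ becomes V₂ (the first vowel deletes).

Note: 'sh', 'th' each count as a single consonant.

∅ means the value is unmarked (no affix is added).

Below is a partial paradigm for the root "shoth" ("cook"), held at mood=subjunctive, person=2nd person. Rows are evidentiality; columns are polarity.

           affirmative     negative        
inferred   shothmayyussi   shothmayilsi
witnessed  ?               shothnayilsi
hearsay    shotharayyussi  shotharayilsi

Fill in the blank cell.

shothnayyussi

Attach evidentiality witnessed -na → shothna.
Attach mood subjunctive -ay → shothnaay.
Attach polarity affirmative -yus → shothnaayyus.
Attach person 2nd person -si → shothnaayyussi.
Nasal assimilation: no change.
Apply vowel deletion: shothnaayyussi → shothnayyussi.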